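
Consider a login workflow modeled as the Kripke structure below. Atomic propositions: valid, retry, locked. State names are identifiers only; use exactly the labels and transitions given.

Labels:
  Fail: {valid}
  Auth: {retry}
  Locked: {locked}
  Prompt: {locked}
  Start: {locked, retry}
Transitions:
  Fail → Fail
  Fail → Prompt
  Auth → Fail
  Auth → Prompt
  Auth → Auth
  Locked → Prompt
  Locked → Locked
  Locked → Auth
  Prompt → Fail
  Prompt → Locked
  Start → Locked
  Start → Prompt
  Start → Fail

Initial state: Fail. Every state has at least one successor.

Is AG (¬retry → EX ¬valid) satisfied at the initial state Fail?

States satisfying ¬retry → EX ¬valid: {Fail, Auth, Locked, Prompt, Start}.
States satisfying AG (¬retry → EX ¬valid): {Fail, Auth, Locked, Prompt, Start}.
Every state reachable from Fail satisfies ¬retry → EX ¬valid.
Fail ∈ Sat(AG (¬retry → EX ¬valid)).

Holds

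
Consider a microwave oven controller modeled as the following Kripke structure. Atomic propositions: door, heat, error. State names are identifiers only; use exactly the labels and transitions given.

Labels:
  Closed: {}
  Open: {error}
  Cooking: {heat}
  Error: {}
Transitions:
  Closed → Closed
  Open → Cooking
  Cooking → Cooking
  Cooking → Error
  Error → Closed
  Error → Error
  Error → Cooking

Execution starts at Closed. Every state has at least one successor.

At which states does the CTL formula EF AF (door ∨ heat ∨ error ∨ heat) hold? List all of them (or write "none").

States satisfying AF (door ∨ heat ∨ error ∨ heat): {Open, Cooking}.
States satisfying EF AF (door ∨ heat ∨ error ∨ heat): {Open, Cooking, Error}.

{Open, Cooking, Error}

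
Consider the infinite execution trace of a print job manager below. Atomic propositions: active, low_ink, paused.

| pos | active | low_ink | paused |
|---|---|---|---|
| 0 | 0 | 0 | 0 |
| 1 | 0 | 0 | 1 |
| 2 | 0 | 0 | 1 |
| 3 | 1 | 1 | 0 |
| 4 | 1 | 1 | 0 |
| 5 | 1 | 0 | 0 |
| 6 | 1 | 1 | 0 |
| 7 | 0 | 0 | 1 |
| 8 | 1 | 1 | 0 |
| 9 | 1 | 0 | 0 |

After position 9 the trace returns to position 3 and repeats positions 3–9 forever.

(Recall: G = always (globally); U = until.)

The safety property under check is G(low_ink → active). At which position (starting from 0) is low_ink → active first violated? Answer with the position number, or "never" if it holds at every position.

never

low_ink → active holds at every position 0..9, and those are all the positions the trace ever visits, so the invariant G(low_ink → active) is never violated.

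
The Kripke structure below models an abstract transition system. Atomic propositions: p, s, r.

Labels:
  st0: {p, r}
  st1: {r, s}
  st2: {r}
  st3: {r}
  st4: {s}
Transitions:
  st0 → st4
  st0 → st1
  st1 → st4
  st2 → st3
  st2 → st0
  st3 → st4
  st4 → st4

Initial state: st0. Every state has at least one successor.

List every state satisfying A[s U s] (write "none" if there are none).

States satisfying s: {st1, st4}.
States satisfying A[s U s]: {st1, st4}.

{st1, st4}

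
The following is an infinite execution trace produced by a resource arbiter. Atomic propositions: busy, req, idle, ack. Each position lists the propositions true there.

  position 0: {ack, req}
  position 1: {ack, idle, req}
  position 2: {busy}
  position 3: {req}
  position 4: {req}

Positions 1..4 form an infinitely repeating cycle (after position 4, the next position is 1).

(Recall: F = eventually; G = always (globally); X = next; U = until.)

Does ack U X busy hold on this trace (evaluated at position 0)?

Satisfied

Walking from position 0: X busy first holds at position 1, and ack holds at every earlier position along the way, so ack U X busy holds.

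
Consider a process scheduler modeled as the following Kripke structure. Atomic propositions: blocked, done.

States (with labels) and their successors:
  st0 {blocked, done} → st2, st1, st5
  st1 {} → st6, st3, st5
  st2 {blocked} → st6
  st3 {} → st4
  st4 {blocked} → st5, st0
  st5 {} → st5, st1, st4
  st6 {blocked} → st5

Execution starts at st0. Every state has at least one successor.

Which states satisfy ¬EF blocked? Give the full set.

none

States satisfying blocked: {st0, st2, st4, st6}.
States satisfying EF blocked: {st0, st1, st2, st3, st4, st5, st6}.
States satisfying ¬EF blocked: ∅.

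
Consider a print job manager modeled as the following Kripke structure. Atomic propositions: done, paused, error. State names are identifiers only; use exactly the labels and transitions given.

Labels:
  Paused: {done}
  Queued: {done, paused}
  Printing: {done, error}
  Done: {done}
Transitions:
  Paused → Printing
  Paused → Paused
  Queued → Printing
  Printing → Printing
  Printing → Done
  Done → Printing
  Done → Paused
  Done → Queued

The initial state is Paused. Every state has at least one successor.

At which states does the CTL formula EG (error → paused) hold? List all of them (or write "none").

{Paused, Done}

States satisfying error → paused: {Paused, Queued, Done}.
States satisfying EG (error → paused): {Paused, Done}.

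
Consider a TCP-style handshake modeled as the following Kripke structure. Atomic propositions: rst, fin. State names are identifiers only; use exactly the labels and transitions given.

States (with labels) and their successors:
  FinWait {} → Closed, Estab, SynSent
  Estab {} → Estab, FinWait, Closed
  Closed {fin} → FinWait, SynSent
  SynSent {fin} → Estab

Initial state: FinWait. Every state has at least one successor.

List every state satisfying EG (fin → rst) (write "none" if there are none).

States satisfying fin → rst: {FinWait, Estab}.
States satisfying EG (fin → rst): {FinWait, Estab}.

{FinWait, Estab}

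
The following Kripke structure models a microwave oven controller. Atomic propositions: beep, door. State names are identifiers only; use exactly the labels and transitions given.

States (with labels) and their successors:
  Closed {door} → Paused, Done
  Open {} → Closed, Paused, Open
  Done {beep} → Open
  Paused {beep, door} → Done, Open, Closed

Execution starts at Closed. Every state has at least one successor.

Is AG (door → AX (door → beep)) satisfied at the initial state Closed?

Does not hold

States satisfying door → AX (door → beep): {Closed, Open, Done}.
States satisfying AG (door → AX (door → beep)): ∅.
Paused is reachable from Closed and violates door → AX (door → beep), so AG fails at Closed.
Closed ∉ Sat(AG (door → AX (door → beep))).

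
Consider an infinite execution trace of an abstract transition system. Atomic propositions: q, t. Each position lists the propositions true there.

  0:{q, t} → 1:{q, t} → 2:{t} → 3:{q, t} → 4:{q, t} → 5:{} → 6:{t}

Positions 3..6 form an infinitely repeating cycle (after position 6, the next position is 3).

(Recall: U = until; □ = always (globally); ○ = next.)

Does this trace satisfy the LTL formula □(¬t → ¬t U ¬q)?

¬t → ¬t U ¬q holds at every position 0..6, and those are all positions ever visited, so □(¬t → ¬t U ¬q) holds.
Positions where ¬t holds: 5.
Check ¬t U ¬q at each: 5→ok.

Yes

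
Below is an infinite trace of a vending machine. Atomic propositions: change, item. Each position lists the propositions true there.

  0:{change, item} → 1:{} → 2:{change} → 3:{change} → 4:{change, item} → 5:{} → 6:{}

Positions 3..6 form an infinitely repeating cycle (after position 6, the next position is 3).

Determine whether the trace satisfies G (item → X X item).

Violated

item → X X item must hold at every position from 0 onward. It fails at position 0, so G (item → X X item) is false.
Positions where item holds: 0, 4.
Check X X item at each: 0→fails, 4→fails.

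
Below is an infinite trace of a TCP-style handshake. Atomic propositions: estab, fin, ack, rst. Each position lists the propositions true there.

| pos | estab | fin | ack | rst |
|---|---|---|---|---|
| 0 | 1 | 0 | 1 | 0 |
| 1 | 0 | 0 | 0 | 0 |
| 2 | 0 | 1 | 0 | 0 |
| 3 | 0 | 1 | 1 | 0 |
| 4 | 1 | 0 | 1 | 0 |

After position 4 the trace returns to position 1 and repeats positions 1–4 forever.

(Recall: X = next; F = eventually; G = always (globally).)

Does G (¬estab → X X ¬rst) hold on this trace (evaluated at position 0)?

Satisfied

¬estab → X X ¬rst holds at every position 0..4, and those are all positions ever visited, so G (¬estab → X X ¬rst) holds.
Positions where ¬estab holds: 1, 2, 3.
Check X X ¬rst at each: 1→ok, 2→ok, 3→ok.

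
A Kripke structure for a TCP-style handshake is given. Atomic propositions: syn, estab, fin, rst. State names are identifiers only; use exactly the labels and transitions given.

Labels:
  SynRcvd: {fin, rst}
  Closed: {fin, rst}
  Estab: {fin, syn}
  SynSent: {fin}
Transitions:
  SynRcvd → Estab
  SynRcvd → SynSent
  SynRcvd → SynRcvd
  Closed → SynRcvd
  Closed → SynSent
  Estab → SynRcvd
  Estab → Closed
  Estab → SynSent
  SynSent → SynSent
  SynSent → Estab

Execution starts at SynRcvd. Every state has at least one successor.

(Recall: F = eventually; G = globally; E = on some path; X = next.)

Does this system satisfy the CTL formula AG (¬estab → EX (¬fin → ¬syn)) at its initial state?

States satisfying ¬estab → EX (¬fin → ¬syn): {SynRcvd, Closed, Estab, SynSent}.
States satisfying AG (¬estab → EX (¬fin → ¬syn)): {SynRcvd, Closed, Estab, SynSent}.
Every state reachable from SynRcvd satisfies ¬estab → EX (¬fin → ¬syn).
SynRcvd ∈ Sat(AG (¬estab → EX (¬fin → ¬syn))).

Holds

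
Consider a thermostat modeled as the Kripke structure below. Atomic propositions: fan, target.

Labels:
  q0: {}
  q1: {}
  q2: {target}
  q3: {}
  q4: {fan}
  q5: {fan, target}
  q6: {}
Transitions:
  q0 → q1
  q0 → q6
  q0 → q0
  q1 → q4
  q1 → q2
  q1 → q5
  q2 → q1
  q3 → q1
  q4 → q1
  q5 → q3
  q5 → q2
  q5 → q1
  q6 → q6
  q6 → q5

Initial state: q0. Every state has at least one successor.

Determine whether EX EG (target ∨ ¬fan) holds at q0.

States satisfying EG (target ∨ ¬fan): {q0, q1, q2, q3, q5, q6}.
States satisfying EX EG (target ∨ ¬fan): {q0, q1, q2, q3, q4, q5, q6}.
q0 ∈ Sat(EX EG (target ∨ ¬fan)).

Yes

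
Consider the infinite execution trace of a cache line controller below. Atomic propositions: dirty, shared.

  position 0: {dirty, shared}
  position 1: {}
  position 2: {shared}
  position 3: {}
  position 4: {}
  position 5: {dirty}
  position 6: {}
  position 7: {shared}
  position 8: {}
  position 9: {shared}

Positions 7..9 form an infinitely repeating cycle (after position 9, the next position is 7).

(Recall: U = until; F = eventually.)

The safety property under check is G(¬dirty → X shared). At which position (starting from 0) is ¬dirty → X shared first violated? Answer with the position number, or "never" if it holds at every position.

2

Check ¬dirty → X shared at each position in order: 0 ✓, 1 ✓.
At position 2 the labels are {shared} and the next position 3 has {}, so ¬dirty → X shared is false there. This is the first violation.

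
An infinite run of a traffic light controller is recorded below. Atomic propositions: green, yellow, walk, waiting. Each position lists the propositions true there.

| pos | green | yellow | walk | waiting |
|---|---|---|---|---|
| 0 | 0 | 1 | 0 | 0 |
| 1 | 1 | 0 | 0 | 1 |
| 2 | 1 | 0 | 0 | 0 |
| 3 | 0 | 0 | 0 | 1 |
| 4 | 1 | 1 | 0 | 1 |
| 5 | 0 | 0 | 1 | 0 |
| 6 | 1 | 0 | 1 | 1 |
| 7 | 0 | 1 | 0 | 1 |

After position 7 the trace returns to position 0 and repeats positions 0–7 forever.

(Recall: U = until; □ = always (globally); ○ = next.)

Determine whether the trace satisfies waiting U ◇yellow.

Walking from position 0: ◇yellow first holds at position 0, and waiting holds at every earlier position along the way, so waiting U ◇yellow holds.

Satisfied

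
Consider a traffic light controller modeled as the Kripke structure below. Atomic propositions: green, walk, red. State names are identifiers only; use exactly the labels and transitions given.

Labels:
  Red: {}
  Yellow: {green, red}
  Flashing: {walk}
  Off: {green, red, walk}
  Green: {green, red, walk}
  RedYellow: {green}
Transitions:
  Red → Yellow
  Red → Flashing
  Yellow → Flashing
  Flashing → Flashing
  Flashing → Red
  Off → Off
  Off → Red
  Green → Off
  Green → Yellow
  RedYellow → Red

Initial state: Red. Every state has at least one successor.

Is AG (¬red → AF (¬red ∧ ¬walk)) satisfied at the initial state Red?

States satisfying ¬red → AF (¬red ∧ ¬walk): {Red, Yellow, Off, Green, RedYellow}.
States satisfying AG (¬red → AF (¬red ∧ ¬walk)): ∅.
Flashing is reachable from Red and violates ¬red → AF (¬red ∧ ¬walk), so AG fails at Red.
Red ∉ Sat(AG (¬red → AF (¬red ∧ ¬walk))).

No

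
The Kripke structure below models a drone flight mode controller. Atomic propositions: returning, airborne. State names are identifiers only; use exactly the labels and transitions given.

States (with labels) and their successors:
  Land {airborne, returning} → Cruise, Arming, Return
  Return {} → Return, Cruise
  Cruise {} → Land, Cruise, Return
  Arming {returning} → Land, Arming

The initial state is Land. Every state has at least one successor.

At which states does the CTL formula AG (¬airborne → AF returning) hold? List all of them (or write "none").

States satisfying ¬airborne → AF returning: {Land, Arming}.
States satisfying AG (¬airborne → AF returning): ∅.

none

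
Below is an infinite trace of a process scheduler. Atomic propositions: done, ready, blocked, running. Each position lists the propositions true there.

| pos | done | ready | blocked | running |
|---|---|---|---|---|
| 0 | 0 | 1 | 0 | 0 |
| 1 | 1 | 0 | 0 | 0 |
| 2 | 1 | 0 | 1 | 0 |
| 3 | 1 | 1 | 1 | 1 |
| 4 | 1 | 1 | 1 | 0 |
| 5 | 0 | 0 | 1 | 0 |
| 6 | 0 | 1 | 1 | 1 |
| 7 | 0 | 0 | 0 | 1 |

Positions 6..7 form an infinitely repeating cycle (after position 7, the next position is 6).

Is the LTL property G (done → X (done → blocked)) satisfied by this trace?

done → X (done → blocked) holds at every position 0..7, and those are all positions ever visited, so G (done → X (done → blocked)) holds.
Positions where done holds: 1, 2, 3, 4.
Check X (done → blocked) at each: 1→ok, 2→ok, 3→ok, 4→ok.

Satisfied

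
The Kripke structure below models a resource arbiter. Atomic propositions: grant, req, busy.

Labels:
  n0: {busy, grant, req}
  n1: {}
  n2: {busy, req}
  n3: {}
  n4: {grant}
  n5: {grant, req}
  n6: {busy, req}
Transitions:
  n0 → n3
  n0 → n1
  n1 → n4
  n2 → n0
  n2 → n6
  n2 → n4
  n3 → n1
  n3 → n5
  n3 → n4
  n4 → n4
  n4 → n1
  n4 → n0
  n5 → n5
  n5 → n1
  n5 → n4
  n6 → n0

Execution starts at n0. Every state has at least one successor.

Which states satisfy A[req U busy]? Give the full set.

States satisfying req: {n0, n2, n5, n6}.
States satisfying busy: {n0, n2, n6}.
States satisfying A[req U busy]: {n0, n2, n6}.

{n0, n2, n6}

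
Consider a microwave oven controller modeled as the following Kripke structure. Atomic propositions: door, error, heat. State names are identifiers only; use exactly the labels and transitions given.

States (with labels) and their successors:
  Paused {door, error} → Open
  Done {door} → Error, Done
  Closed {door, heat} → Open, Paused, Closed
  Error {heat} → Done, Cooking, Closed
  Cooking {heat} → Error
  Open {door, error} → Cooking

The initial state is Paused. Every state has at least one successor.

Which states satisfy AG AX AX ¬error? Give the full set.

none

States satisfying AX AX ¬error: {Paused, Done, Cooking, Open}.
States satisfying AG AX AX ¬error: ∅.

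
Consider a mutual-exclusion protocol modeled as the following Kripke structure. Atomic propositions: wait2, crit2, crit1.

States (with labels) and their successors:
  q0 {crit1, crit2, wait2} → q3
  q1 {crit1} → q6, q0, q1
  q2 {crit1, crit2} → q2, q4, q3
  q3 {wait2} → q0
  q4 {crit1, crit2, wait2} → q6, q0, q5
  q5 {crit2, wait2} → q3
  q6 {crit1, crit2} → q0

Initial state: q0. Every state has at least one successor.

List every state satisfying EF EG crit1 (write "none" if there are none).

{q1, q2}

States satisfying EG crit1: {q1, q2}.
States satisfying EF EG crit1: {q1, q2}.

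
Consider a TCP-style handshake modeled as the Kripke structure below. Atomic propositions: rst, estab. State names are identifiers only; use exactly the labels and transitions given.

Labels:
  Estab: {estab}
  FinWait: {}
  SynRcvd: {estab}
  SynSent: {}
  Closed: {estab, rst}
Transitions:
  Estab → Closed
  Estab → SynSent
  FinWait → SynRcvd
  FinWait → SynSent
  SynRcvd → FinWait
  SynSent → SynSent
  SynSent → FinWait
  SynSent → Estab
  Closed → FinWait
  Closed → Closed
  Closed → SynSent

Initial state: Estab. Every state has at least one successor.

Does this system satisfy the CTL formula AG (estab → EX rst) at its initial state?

Violated

States satisfying estab → EX rst: {Estab, FinWait, SynSent, Closed}.
States satisfying AG (estab → EX rst): ∅.
SynRcvd is reachable from Estab and violates estab → EX rst, so AG fails at Estab.
Estab ∉ Sat(AG (estab → EX rst)).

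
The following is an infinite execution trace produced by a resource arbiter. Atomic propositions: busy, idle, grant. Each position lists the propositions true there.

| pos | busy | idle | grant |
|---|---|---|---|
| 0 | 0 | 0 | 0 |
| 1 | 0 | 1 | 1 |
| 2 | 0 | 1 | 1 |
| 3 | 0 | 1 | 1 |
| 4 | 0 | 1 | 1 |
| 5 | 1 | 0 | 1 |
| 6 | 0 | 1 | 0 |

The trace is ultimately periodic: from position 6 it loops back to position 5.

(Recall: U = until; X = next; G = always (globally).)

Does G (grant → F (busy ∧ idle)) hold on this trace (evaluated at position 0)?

Violated

grant → F (busy ∧ idle) must hold at every position from 0 onward. It fails at position 1, so G (grant → F (busy ∧ idle)) is false.
Positions where grant holds: 1, 2, 3, 4, 5.
Check F (busy ∧ idle) at each: 1→fails, 2→fails, 3→fails, 4→fails, 5→fails.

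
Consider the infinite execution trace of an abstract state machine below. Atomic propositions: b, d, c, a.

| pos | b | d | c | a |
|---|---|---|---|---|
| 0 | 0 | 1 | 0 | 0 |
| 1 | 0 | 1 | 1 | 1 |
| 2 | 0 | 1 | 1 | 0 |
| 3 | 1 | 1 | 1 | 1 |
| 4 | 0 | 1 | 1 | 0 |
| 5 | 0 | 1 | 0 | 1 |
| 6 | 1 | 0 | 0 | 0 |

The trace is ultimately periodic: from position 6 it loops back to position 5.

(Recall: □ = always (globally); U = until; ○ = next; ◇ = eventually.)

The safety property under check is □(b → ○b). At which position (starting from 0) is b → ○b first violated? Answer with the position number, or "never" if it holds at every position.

3

Check b → ○b at each position in order: 0 ✓, 1 ✓, 2 ✓.
At position 3 the labels are {a, b, c, d} and the next position 4 has {c, d}, so b → ○b is false there. This is the first violation.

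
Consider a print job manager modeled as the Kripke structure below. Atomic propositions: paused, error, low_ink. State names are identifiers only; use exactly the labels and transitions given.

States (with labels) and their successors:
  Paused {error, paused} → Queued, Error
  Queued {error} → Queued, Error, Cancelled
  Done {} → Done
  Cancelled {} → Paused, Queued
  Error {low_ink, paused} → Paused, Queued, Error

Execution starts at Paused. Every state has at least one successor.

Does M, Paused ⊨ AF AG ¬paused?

States satisfying AG ¬paused: {Done}.
States satisfying AF AG ¬paused: {Done}.
There is a path from Paused along which AG ¬paused never holds.
Paused ∉ Sat(AF AG ¬paused).

Does not hold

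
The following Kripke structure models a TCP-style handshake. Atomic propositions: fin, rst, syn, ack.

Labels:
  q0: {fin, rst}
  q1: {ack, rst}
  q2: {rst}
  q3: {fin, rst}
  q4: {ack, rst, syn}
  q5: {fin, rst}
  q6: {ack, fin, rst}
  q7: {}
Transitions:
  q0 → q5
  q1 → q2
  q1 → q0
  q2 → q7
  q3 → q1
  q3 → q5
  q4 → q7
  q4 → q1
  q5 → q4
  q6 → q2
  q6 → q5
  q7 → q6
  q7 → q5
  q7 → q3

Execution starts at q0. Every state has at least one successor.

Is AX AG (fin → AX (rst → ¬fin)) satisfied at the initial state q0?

Does not hold

States satisfying AG (fin → AX (rst → ¬fin)): ∅.
States satisfying AX AG (fin → AX (rst → ¬fin)): ∅.
q0 ∉ Sat(AX AG (fin → AX (rst → ¬fin))).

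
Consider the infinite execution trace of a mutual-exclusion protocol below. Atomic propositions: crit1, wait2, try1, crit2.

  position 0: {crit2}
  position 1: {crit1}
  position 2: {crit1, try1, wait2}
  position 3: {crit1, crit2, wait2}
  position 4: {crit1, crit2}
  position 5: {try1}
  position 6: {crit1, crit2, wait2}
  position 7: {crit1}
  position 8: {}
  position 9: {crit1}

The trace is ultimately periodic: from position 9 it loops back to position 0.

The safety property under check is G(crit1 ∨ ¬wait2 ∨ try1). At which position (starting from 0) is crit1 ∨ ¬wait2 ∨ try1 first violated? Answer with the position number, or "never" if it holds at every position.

never

crit1 ∨ ¬wait2 ∨ try1 holds at every position 0..9, and those are all the positions the trace ever visits, so the invariant G(crit1 ∨ ¬wait2 ∨ try1) is never violated.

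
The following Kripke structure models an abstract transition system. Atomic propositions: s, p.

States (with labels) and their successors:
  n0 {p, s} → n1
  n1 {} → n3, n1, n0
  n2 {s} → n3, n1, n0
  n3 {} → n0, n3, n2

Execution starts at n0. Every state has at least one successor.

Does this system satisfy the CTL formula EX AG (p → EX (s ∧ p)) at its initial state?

States satisfying AG (p → EX (s ∧ p)): ∅.
States satisfying EX AG (p → EX (s ∧ p)): ∅.
No suitable path/successor from n0 witnesses the formula.
n0 ∉ Sat(EX AG (p → EX (s ∧ p))).

No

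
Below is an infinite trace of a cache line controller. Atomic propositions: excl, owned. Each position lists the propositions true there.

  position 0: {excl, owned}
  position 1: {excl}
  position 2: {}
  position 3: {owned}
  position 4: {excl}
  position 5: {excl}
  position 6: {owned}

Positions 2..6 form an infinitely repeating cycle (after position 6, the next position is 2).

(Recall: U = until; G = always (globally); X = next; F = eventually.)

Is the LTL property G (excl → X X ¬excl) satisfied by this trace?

excl → X X ¬excl holds at every position 0..6, and those are all positions ever visited, so G (excl → X X ¬excl) holds.
Positions where excl holds: 0, 1, 4, 5.
Check X X ¬excl at each: 0→ok, 1→ok, 4→ok, 5→ok.

Holds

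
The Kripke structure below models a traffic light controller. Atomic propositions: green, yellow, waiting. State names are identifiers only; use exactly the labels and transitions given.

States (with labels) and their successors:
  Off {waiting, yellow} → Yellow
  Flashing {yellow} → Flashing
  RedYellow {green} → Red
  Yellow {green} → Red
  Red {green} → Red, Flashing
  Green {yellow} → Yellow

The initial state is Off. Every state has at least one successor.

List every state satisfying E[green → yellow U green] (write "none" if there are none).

{Off, RedYellow, Yellow, Red, Green}

States satisfying green → yellow: {Off, Flashing, Green}.
States satisfying green: {RedYellow, Yellow, Red}.
States satisfying E[green → yellow U green]: {Off, RedYellow, Yellow, Red, Green}.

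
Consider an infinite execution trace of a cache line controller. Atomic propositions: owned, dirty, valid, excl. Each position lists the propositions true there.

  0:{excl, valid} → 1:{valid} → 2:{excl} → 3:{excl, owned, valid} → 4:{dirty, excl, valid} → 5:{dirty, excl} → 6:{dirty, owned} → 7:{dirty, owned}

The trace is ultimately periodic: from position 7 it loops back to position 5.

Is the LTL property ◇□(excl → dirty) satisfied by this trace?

□(excl → dirty) holds at position 4, which is reachable from 0, so ◇□(excl → dirty) holds.

Yes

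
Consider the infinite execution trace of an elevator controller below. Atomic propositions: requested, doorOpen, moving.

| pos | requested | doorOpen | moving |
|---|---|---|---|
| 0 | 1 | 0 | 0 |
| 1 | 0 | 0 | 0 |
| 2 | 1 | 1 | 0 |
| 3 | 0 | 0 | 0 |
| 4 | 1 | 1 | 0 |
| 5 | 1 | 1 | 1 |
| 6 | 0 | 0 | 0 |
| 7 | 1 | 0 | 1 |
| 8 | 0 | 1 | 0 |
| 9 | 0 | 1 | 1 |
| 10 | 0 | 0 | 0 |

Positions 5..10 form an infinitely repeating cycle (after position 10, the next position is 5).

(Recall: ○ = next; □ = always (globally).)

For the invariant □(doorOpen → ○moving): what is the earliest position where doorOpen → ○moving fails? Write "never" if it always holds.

Check doorOpen → ○moving at each position in order: 0 ✓, 1 ✓.
At position 2 the labels are {doorOpen, requested} and the next position 3 has {}, so doorOpen → ○moving is false there. This is the first violation.

2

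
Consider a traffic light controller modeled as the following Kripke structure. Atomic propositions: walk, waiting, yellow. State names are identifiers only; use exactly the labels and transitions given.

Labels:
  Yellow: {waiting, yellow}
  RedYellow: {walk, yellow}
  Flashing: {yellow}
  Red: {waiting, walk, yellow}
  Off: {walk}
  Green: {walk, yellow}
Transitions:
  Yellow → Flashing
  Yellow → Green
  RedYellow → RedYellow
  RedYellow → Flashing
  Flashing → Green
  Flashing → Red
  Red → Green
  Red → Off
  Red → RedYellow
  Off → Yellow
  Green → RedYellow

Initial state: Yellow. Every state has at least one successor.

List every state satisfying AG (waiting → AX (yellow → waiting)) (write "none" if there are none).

none

States satisfying waiting → AX (yellow → waiting): {RedYellow, Flashing, Off, Green}.
States satisfying AG (waiting → AX (yellow → waiting)): ∅.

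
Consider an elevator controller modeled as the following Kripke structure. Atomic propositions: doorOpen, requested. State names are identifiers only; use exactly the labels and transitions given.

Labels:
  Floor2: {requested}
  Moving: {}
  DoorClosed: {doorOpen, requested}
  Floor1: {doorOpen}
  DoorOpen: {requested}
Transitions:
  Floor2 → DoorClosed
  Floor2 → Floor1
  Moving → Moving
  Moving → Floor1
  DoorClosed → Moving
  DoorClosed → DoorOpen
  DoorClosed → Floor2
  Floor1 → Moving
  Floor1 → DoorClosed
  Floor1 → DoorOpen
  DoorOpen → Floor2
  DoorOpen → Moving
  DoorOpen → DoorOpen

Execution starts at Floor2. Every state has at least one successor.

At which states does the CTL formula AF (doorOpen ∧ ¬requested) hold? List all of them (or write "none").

States satisfying doorOpen ∧ ¬requested: {Floor1}.
States satisfying AF (doorOpen ∧ ¬requested): {Floor1}.

{Floor1}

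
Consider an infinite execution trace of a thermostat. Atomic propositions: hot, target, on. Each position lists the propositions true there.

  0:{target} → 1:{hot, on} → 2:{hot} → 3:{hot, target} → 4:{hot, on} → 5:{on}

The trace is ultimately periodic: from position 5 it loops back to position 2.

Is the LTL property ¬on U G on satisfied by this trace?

Does not hold

Walking from position 0: at position 1, G on has not yet held and ¬on fails, so ¬on U G on is false.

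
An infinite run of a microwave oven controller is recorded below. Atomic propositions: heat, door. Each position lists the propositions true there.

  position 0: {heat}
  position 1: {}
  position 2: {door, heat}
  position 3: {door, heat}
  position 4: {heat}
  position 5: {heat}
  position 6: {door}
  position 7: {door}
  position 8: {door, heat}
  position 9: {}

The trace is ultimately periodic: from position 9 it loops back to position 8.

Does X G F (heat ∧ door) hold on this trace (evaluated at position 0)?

The position after 0 is 1; G F (heat ∧ door) is true there.

Yes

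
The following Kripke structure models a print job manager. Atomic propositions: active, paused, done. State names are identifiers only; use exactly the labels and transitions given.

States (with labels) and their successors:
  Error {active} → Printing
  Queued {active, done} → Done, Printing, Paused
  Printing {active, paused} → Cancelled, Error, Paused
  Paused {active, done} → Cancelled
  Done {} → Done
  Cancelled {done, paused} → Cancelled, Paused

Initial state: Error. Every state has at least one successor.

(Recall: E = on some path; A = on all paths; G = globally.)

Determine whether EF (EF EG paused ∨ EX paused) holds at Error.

Yes

States satisfying EF EG paused ∨ EX paused: {Error, Queued, Printing, Paused, Cancelled}.
States satisfying EF (EF EG paused ∨ EX paused): {Error, Queued, Printing, Paused, Cancelled}.
Some path from Error reaches a state where EF EG paused ∨ EX paused holds.
Error ∈ Sat(EF (EF EG paused ∨ EX paused)).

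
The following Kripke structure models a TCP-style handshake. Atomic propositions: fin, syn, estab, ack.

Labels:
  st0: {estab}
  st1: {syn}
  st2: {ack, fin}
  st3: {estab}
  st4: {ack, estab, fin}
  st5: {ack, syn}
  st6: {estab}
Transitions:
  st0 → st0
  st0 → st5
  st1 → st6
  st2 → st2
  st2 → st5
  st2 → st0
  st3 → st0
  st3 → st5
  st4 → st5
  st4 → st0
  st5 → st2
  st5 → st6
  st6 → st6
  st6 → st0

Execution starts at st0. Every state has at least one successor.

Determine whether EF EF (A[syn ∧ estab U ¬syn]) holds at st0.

States satisfying EF (A[syn ∧ estab U ¬syn]): {st0, st1, st2, st3, st4, st5, st6}.
States satisfying EF EF (A[syn ∧ estab U ¬syn]): {st0, st1, st2, st3, st4, st5, st6}.
Some path from st0 reaches a state where EF (A[syn ∧ estab U ¬syn]) holds.
st0 ∈ Sat(EF EF (A[syn ∧ estab U ¬syn])).

Yes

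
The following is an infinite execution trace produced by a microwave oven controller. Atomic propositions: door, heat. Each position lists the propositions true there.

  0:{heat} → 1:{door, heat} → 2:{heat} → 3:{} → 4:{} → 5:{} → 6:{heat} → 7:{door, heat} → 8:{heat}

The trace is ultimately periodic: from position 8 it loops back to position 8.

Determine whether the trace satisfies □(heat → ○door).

No

heat → ○door must hold at every position from 0 onward. It fails at position 1, so □(heat → ○door) is false.
Positions where heat holds: 0, 1, 2, 6, 7, 8.
Check ○door at each: 0→ok, 1→fails, 2→fails, 6→ok, 7→fails, 8→fails.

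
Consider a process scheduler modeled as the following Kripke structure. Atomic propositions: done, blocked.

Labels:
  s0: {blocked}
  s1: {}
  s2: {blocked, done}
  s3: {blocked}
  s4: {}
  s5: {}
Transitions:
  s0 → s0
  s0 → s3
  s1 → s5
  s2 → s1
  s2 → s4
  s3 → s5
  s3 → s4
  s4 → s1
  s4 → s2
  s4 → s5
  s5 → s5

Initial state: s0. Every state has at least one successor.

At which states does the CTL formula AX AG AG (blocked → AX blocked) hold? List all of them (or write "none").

States satisfying AG AG (blocked → AX blocked): {s1, s5}.
States satisfying AX AG AG (blocked → AX blocked): {s1, s5}.

{s1, s5}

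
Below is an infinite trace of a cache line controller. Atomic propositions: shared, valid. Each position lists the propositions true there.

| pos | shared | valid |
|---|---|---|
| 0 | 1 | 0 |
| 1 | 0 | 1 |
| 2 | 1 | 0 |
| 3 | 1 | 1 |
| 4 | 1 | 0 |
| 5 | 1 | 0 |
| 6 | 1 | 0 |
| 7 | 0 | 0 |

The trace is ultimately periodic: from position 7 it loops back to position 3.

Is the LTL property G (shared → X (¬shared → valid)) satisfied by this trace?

Violated

shared → X (¬shared → valid) must hold at every position from 0 onward. It fails at position 6, so G (shared → X (¬shared → valid)) is false.
Positions where shared holds: 0, 2, 3, 4, 5, 6.
Check X (¬shared → valid) at each: 0→ok, 2→ok, 3→ok, 4→ok, 5→ok, 6→fails.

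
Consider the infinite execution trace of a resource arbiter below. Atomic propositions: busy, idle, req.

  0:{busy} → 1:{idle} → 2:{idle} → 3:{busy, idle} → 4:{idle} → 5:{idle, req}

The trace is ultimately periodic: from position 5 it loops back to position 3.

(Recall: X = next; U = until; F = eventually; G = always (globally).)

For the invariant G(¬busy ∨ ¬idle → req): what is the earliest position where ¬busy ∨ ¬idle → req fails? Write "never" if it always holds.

At position 0 the labels are {busy}, so ¬busy ∨ ¬idle → req is false there. This is the first violation.

0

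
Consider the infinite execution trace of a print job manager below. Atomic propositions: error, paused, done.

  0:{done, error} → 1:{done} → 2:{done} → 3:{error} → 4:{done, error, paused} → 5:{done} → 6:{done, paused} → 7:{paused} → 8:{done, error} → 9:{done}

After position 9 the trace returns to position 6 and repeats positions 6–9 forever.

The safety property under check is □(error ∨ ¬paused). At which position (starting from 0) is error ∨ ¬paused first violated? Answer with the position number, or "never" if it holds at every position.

Check error ∨ ¬paused at each position in order: 0 ✓, 1 ✓, 2 ✓, 3 ✓, 4 ✓, 5 ✓.
At position 6 the labels are {done, paused}, so error ∨ ¬paused is false there. This is the first violation.

6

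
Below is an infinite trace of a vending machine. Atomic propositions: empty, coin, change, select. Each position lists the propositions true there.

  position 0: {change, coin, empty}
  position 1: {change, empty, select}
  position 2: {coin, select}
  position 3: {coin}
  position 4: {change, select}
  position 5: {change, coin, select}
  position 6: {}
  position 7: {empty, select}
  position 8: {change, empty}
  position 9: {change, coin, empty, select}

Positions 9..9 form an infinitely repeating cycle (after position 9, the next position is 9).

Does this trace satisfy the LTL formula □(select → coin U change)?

select → coin U change must hold at every position from 0 onward. It fails at position 7, so □(select → coin U change) is false.
Positions where select holds: 1, 2, 4, 5, 7, 9.
Check coin U change at each: 1→ok, 2→ok, 4→ok, 5→ok, 7→fails, 9→ok.

Violated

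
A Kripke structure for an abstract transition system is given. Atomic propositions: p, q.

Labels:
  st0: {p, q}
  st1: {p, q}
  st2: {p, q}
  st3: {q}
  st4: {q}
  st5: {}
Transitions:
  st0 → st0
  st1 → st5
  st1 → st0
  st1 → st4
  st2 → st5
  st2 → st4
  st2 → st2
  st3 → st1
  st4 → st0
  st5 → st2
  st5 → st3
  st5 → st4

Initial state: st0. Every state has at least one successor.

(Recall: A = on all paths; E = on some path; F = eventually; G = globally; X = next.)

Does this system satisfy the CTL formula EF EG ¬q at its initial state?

States satisfying EG ¬q: ∅.
States satisfying EF EG ¬q: ∅.
No suitable path/successor from st0 witnesses the formula.
st0 ∉ Sat(EF EG ¬q).

No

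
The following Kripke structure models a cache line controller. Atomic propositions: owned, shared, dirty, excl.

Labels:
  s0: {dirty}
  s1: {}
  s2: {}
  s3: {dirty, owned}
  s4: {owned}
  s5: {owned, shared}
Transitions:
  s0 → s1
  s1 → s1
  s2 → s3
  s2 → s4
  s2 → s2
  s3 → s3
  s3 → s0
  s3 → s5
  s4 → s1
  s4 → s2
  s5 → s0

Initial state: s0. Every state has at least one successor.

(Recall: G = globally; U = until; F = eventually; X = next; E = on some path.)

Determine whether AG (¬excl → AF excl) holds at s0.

States satisfying ¬excl → AF excl: ∅.
States satisfying AG (¬excl → AF excl): ∅.
s0 is reachable from s0 and violates ¬excl → AF excl, so AG fails at s0.
s0 ∉ Sat(AG (¬excl → AF excl)).

Violated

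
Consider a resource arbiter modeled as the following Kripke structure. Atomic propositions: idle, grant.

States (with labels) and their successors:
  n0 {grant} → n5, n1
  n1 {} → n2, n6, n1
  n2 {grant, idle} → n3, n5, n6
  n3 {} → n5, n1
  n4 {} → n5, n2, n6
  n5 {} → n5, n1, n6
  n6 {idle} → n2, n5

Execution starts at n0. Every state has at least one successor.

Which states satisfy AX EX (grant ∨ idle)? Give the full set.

States satisfying EX (grant ∨ idle): {n1, n2, n4, n5, n6}.
States satisfying AX EX (grant ∨ idle): {n0, n1, n3, n4, n5, n6}.

{n0, n1, n3, n4, n5, n6}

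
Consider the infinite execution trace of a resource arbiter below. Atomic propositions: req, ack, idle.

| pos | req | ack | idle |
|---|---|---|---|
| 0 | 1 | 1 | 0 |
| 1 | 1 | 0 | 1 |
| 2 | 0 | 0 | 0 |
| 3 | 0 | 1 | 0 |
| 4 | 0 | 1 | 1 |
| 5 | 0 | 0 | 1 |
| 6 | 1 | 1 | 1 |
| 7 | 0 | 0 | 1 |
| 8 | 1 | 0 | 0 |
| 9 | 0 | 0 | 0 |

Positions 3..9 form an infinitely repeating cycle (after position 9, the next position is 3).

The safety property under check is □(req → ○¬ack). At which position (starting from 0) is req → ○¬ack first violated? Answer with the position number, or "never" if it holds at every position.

never

req → ○¬ack holds at every position 0..9, and those are all the positions the trace ever visits, so the invariant □(req → ○¬ack) is never violated.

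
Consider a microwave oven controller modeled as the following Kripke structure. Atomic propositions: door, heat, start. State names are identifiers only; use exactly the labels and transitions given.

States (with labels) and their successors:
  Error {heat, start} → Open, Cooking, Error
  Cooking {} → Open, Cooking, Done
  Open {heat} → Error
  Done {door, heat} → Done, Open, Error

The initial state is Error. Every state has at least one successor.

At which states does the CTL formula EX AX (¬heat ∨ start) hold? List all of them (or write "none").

States satisfying AX (¬heat ∨ start): {Open}.
States satisfying EX AX (¬heat ∨ start): {Error, Cooking, Done}.

{Error, Cooking, Done}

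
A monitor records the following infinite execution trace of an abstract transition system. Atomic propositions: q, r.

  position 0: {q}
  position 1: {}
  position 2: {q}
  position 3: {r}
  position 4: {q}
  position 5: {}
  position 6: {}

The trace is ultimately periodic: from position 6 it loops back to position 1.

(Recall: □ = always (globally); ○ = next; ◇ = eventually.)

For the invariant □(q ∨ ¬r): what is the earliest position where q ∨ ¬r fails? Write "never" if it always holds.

Check q ∨ ¬r at each position in order: 0 ✓, 1 ✓, 2 ✓.
At position 3 the labels are {r}, so q ∨ ¬r is false there. This is the first violation.

3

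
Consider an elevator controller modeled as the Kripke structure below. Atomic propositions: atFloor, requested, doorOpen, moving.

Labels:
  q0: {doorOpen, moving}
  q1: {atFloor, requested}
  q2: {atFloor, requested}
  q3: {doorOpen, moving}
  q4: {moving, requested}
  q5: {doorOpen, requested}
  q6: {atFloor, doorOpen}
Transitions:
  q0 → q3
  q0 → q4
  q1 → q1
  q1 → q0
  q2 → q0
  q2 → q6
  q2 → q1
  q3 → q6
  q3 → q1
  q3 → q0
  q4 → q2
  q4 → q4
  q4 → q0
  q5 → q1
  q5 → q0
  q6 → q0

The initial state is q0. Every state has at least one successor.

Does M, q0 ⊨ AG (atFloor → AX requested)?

Does not hold

States satisfying atFloor → AX requested: {q0, q3, q4, q5}.
States satisfying AG (atFloor → AX requested): ∅.
q1 is reachable from q0 and violates atFloor → AX requested, so AG fails at q0.
q0 ∉ Sat(AG (atFloor → AX requested)).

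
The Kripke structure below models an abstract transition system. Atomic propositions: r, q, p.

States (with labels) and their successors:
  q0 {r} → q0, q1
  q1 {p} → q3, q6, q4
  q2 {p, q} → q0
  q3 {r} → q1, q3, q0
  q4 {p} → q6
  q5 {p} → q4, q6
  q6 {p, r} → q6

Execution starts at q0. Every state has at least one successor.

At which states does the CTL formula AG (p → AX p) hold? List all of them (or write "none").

States satisfying p → AX p: {q0, q3, q4, q5, q6}.
States satisfying AG (p → AX p): {q4, q5, q6}.

{q4, q5, q6}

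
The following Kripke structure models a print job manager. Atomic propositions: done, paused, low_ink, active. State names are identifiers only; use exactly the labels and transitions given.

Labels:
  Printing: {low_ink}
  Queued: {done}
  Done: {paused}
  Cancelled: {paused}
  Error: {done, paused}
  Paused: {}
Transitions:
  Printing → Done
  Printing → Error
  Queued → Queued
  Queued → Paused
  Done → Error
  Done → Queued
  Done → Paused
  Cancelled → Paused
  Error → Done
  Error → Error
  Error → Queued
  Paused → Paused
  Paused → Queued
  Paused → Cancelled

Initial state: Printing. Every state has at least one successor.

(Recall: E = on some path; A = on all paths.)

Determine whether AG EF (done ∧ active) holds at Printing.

States satisfying EF (done ∧ active): ∅.
States satisfying AG EF (done ∧ active): ∅.
Cancelled is reachable from Printing and violates EF (done ∧ active), so AG fails at Printing.
Printing ∉ Sat(AG EF (done ∧ active)).

Violated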